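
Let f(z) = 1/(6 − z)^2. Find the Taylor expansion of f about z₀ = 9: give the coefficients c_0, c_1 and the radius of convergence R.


Let w = z − z₀, so z = z₀ + w.
Then 6 − z = 6 − (z₀ + w) = (6 − z₀) − w = -3 − w.
f(z) = 1/(-3 − w)^2 = (1/(-3)^2) · (1 − w/(-3))^{−2}.
By the binomial series (1−u)^{−2} = Σ_{n≥0} C(n+1, 1) u^n for |u|<1, with u = w/(-3):
  c_n = C(n+1, 1) / (-3)^(n+2).
  c_0 = 1/(-3)^2 = 1/9.
  c_1 = 2/(-3)^3 = -2/27.
The series is valid for |w/d| < 1, i.e. |z − z₀| < |d|.
Radius of convergence: R = |6 − z₀| = |-3| = 3 (distance from z₀ to the singularity z = 6).

c_0 = 1/9, c_1 = -2/27; R = 3.


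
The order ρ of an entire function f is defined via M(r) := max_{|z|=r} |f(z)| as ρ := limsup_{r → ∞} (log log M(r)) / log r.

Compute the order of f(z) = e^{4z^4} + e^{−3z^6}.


Each summand is entire of order 4 and 6 respectively (as in the single-exponential case). The order of a sum is at most the max of the orders, so ρ ≤ 6. For the lower bound: on |z|=r choose arg z so that -3z^6 is real positive; then |e^{-3z^6}| = e^{3r^6} while |e^{4z^4}| ≤ e^{4r^4} = o(e^{3r^6}). So |f| ≥ e^{3r^6}(1 − o(1)) and ρ ≥ 6. Hence ρ = max(4, 6) = 6.
Therefore ρ = 6.

Order ρ = 6.


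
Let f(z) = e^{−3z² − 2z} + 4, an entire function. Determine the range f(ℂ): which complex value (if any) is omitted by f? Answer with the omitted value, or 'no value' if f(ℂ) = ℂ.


Little Picard bounds the complement of f(ℂ) to at most one point.
The exponent g(z) = −3z² − 2z is a nonconstant polynomial, hence surjective onto ℂ. So e^{g(z)} takes every value in {e^w : w ∈ ℂ} = ℂ ∖ {0}. Adding 4 shifts the range to ℂ ∖ {4}. f omits exactly 4.

Omitted value: 4.


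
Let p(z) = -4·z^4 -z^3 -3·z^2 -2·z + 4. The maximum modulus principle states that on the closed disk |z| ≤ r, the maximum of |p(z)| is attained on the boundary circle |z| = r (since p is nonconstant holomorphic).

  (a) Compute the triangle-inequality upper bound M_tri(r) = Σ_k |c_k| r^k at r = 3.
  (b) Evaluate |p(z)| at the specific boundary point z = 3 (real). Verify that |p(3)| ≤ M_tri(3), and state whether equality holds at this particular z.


Coefficients: c_0 = 4, c_1 = -2, c_2 = -3, c_3 = -1, c_4 = -4. Radius r = 3.
Part (a). Triangle bound: M_tri(r) = Σ_k |c_k| r^k
  = |4|·3^0 + |-2|·3^1 + |-3|·3^2 + |-1|·3^3 + |-4|·3^4
  = 4 + 6 + 27 + 27 + 324 = 388.
This bounds M(r) := max_{|z|=r} |p(z)| from above; equality holds iff all terms c_k z^k can be made to align in phase at a single z on |z|=r.
Part (b). At z = 3 (real, on the circle |z| = r):
  p(3) = (4)·3^0 + (-2)·3^1 + (-3)·3^2 + (-1)·3^3 + (-4)·3^4 = -380.
  |p(3)| = 380.
Check: |p(3)| = 380 ≤ 388 = M_tri(3). ✓ Equality does not hold at z = 3 (the coefficients have mixed signs, so the terms do not all align in phase there).

M_tri(3) = 388; |p(3)| = 380; equality at z=3: no.


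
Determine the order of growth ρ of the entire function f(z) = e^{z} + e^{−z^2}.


Each summand is entire of order 1 and 2 respectively (as in the single-exponential case). The order of a sum is at most the max of the orders, so ρ ≤ 2. For the lower bound: on |z|=r choose arg z so that -1z^2 is real positive; then |e^{-1z^2}| = e^{1r^2} while |e^{1z}| ≤ e^{1r^1} = o(e^{1r^2}). So |f| ≥ e^{1r^2}(1 − o(1)) and ρ ≥ 2. Hence ρ = max(1, 2) = 2.
Therefore ρ = 2.

Order ρ = 2.


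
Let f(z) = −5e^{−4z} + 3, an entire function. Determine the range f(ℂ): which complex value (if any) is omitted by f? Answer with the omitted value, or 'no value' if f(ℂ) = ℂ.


Little Picard bounds the complement of f(ℂ) to at most one point.
e^{−4z} is never zero on ℂ, so -5·e^{−4z} takes every value in ℂ ∖ {0}. Adding 3 shifts the range to ℂ ∖ {3}. Thus f omits exactly the value 3.

Omitted value: 3.


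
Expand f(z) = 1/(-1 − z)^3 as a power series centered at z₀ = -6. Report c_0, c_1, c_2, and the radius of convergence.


Let w = z − z₀, so z = z₀ + w.
Then -1 − z = -1 − (z₀ + w) = (-1 − z₀) − w = 5 − w.
f(z) = 1/(5 − w)^3 = (1/(5)^3) · (1 − w/(5))^{−3}.
By the binomial series (1−u)^{−3} = Σ_{n≥0} C(n+2, 2) u^n for |u|<1, with u = w/(5):
  c_n = C(n+2, 2) / (5)^(n+3).
  c_0 = 1/(5)^3 = 1/125.
  c_1 = 3/(5)^4 = 3/625.
  c_2 = 6/(5)^5 = 6/3125.
The series is valid for |w/d| < 1, i.e. |z − z₀| < |d|.
Radius of convergence: R = |-1 − z₀| = |5| = 5 (distance from z₀ to the singularity z = -1).

c_0 = 1/125, c_1 = 3/625, c_2 = 6/3125; R = 5.


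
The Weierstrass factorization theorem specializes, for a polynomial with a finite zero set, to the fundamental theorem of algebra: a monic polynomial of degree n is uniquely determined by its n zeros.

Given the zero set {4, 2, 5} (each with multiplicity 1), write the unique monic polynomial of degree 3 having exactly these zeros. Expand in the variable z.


The polynomial is p(z) = ∏_{α ∈ S} (z − α), where S = {4, 2, 5}.
Expanding the product yields: p(z) = z^3 -11·z^2 + 38·z -40.
The resulting polynomial has degree 3 and real coefficients as required.

p(z) = z^3 -11·z^2 + 38·z -40.


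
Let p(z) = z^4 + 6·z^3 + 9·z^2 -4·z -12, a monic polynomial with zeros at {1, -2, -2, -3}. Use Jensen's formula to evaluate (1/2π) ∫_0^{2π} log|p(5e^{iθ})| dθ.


Zeros: -3, -2, -2, 1; r = 5.
Inside |z| < r: -3, -2, -2, 1. Outside (|z| ≥ r): ∅.
p(0) = -12, so log|p(0)| = log(12) = 2.4849.
Apply Jensen: I(r) = log|p(0)| + Σ_k log(r/|z_k|), summed over zeros inside |z| < r.
  log(r/|z_k|) for z_k = 1: log(5/1) = 1.6094
  log(r/|z_k|) for z_k = -2: log(5/2) = 0.9163
  log(r/|z_k|) for z_k = -2: log(5/2) = 0.9163
  log(r/|z_k|) for z_k = -3: log(5/3) = 0.5108
Sum over inside zeros: 3.9528.
I(r) = log|p(0)| + (inside sum) = 2.4849 + 3.9528 = 6.4378.
Closed form (all zeros inside, monic): I(r) = n·log(r) = 4·log(5) = 6.4378. ✓

I(r) ≈ 6.4378.


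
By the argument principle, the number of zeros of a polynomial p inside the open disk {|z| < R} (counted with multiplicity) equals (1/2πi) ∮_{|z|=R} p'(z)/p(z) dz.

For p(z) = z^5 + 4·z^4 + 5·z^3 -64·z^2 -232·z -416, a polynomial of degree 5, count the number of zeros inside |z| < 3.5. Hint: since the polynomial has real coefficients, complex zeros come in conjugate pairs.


The zeros of p are: 4, (-2 + 2i), (-2 - 2i), (-2 + 3i), (-2 - 3i).
Their magnitudes are: 4, 2.828, 2.828, 3.606, 3.606.
Zeros with |z| < R = 3.5: (-2 + 2i), (-2 - 2i).
Count = 2.
By the argument principle, (1/2πi) ∮_{|z|=R} p'(z)/p(z) dz equals exactly this count.

Number of zeros inside |z| < 3.5: 2.


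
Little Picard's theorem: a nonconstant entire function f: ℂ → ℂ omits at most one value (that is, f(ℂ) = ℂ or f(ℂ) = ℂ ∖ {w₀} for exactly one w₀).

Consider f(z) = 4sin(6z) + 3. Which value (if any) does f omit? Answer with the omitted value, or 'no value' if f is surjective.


Little Picard bounds the complement of f(ℂ) to at most one point.
sin is entire and surjective onto ℂ: for every w ∈ ℂ, sin(ζ) = w has a solution ζ ∈ ℂ (e.g., via the complex inverse arcsin). With ζ = 6z this gives z = ζ/(6). Then 4·sin(6z) takes every value in 4·ℂ = ℂ, and adding 3 is a bijection of ℂ. So f is surjective and omits no value. (Note: only on the real line is sin bounded by [−1, 1].)

Omitted value: no value.


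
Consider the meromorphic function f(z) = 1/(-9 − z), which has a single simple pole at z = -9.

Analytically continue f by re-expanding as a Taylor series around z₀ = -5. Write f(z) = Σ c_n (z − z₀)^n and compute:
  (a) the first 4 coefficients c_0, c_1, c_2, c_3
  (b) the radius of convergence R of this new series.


Let w = z − z₀, so z = z₀ + w.
Then -9 − z = -9 − (z₀ + w) = (-9 − z₀) − w = -4 − w.
f(z) = 1/(-4 − w) = (1/(-4)) · 1/(1 − w/(-4)) = Σ_{n≥0} w^n / (-4)^(n+1).
So c_n = 1/(-4)^(n+1):
  c_0 = 1/(-4)^1 = -1/4.
  c_1 = 1/(-4)^2 = 1/16.
  c_2 = 1/(-4)^3 = -1/64.
  c_3 = 1/(-4)^4 = 1/256.
The series is valid for |w/d| < 1, i.e. |z − z₀| < |d|.
Radius of convergence: R = |-9 − z₀| = |-4| = 4 (distance from z₀ to the singularity z = -9).

c_0 = -1/4, c_1 = 1/16, c_2 = -1/64, c_3 = 1/256; R = 4.


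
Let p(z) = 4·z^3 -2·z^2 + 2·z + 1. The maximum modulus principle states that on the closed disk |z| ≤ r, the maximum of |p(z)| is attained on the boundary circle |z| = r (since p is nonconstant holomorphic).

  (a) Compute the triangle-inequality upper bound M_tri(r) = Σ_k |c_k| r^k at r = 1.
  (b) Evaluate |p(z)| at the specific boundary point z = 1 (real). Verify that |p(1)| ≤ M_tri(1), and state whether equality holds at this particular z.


Coefficients: c_0 = 1, c_1 = 2, c_2 = -2, c_3 = 4. Radius r = 1.
Part (a). Triangle bound: M_tri(r) = Σ_k |c_k| r^k
  = |1|·1^0 + |2|·1^1 + |-2|·1^2 + |4|·1^3
  = 1 + 2 + 2 + 4 = 9.
This bounds M(r) := max_{|z|=r} |p(z)| from above; equality holds iff all terms c_k z^k can be made to align in phase at a single z on |z|=r.
Part (b). At z = 1 (real, on the circle |z| = r):
  p(1) = (1)·1^0 + (2)·1^1 + (-2)·1^2 + (4)·1^3 = 5.
  |p(1)| = 5.
Check: |p(1)| = 5 ≤ 9 = M_tri(1). ✓ Equality does not hold at z = 1 (the coefficients have mixed signs, so the terms do not all align in phase there).

M_tri(1) = 9; |p(1)| = 5; equality at z=1: no.


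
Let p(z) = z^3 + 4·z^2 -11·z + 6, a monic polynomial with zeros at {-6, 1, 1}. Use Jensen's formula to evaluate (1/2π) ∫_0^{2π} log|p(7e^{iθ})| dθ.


Zeros: -6, 1, 1; r = 7.
Inside |z| < r: -6, 1, 1. Outside (|z| ≥ r): ∅.
p(0) = 6, so log|p(0)| = log(6) = 1.7918.
Apply Jensen: I(r) = log|p(0)| + Σ_k log(r/|z_k|), summed over zeros inside |z| < r.
  log(r/|z_k|) for z_k = -6: log(7/6) = 0.1542
  log(r/|z_k|) for z_k = 1: log(7/1) = 1.9459
  log(r/|z_k|) for z_k = 1: log(7/1) = 1.9459
Sum over inside zeros: 4.0460.
I(r) = log|p(0)| + (inside sum) = 1.7918 + 4.0460 = 5.8377.
Closed form (all zeros inside, monic): I(r) = n·log(r) = 3·log(7) = 5.8377. ✓

I(r) ≈ 5.8377.


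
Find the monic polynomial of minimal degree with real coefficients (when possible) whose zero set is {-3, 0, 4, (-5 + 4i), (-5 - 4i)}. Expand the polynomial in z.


The polynomial is p(z) = ∏_{α ∈ S} (z − α), where S = {-3, 0, 4, (-5 + 4i), (-5 - 4i)}.
Expanding the product yields: p(z) = z^5 + 9·z^4 + 19·z^3 -161·z^2 -492·z.
Note conjugate pairs combine to real quadratics: (z − (-5+4i))(z − (-5−4i)) = z² + 10z + 41.
The resulting polynomial has degree 5 and real coefficients as required.

p(z) = z^5 + 9·z^4 + 19·z^3 -161·z^2 -492·z.


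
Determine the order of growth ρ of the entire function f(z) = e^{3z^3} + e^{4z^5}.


Each summand is entire of order 3 and 5 respectively (as in the single-exponential case). The order of a sum is at most the max of the orders, so ρ ≤ 5. For the lower bound: on |z|=r choose arg z so that 4z^5 is real positive; then |e^{4z^5}| = e^{4r^5} while |e^{3z^3}| ≤ e^{3r^3} = o(e^{4r^5}). So |f| ≥ e^{4r^5}(1 − o(1)) and ρ ≥ 5. Hence ρ = max(3, 5) = 5.
Therefore ρ = 5.

Order ρ = 5.


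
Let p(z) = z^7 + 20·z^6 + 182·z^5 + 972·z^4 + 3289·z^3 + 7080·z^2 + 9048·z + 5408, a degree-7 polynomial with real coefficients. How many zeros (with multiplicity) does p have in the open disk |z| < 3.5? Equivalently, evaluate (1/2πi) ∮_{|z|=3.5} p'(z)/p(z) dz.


The zeros of p are: (-3 + 2i), (-3 - 2i), (-3 + 2i), (-3 - 2i), (-2 + 2i), (-2 - 2i), -4.
Their magnitudes are: 3.606, 3.606, 3.606, 3.606, 2.828, 2.828, 4.
Zeros with |z| < R = 3.5: (-2 + 2i), (-2 - 2i).
Count = 2.
By the argument principle, (1/2πi) ∮_{|z|=R} p'(z)/p(z) dz equals exactly this count.

Number of zeros inside |z| < 3.5: 2.


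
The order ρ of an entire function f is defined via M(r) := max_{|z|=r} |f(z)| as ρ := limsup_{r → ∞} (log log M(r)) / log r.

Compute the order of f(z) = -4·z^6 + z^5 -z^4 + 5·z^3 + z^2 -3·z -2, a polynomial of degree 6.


|f(z)| ≤ Σ|c_k|·r^k = O(r^6) as r → ∞. Polynomial growth is O(e^{r^ε}) for every ε > 0 (since r^6/e^{r^ε} → 0), so ρ ≤ ε for all ε > 0, i.e. ρ = 0. Every nonconstant polynomial has order 0.
Therefore ρ = 0.

Order ρ = 0.


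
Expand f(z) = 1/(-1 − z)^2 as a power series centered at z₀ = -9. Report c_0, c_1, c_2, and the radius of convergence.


Let w = z − z₀, so z = z₀ + w.
Then -1 − z = -1 − (z₀ + w) = (-1 − z₀) − w = 8 − w.
f(z) = 1/(8 − w)^2 = (1/(8)^2) · (1 − w/(8))^{−2}.
By the binomial series (1−u)^{−2} = Σ_{n≥0} C(n+1, 1) u^n for |u|<1, with u = w/(8):
  c_n = C(n+1, 1) / (8)^(n+2).
  c_0 = 1/(8)^2 = 1/64.
  c_1 = 2/(8)^3 = 1/256.
  c_2 = 3/(8)^4 = 3/4096.
The series is valid for |w/d| < 1, i.e. |z − z₀| < |d|.
Radius of convergence: R = |-1 − z₀| = |8| = 8 (distance from z₀ to the singularity z = -1).

c_0 = 1/64, c_1 = 1/256, c_2 = 3/4096; R = 8.


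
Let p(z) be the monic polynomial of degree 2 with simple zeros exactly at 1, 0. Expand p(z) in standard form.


The polynomial is p(z) = ∏_{α ∈ S} (z − α), where S = {1, 0}.
Expanding the product yields: p(z) = z^2 -z.
The resulting polynomial has degree 2 and real coefficients as required.

p(z) = z^2 -z.


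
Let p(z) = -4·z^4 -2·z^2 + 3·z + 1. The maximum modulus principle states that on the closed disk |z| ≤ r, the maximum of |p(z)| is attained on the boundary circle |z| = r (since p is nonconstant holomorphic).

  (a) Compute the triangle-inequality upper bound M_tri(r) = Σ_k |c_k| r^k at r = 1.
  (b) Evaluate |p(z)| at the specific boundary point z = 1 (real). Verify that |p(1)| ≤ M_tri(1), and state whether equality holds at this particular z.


Coefficients: c_0 = 1, c_1 = 3, c_2 = -2, c_3 = 0, c_4 = -4. Radius r = 1.
Part (a). Triangle bound: M_tri(r) = Σ_k |c_k| r^k
  = |1|·1^0 + |3|·1^1 + |-2|·1^2 + |0|·1^3 + |-4|·1^4
  = 1 + 3 + 2 + 0 + 4 = 10.
This bounds M(r) := max_{|z|=r} |p(z)| from above; equality holds iff all terms c_k z^k can be made to align in phase at a single z on |z|=r.
Part (b). At z = 1 (real, on the circle |z| = r):
  p(1) = (1)·1^0 + (3)·1^1 + (-2)·1^2 + (0)·1^3 + (-4)·1^4 = -2.
  |p(1)| = 2.
Check: |p(1)| = 2 ≤ 10 = M_tri(1). ✓ Equality does not hold at z = 1 (the coefficients have mixed signs, so the terms do not all align in phase there).

M_tri(1) = 10; |p(1)| = 2; equality at z=1: no.


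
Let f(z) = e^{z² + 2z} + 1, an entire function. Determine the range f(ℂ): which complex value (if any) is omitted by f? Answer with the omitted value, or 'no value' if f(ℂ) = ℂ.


Little Picard bounds the complement of f(ℂ) to at most one point.
The exponent g(z) = z² + 2z is a nonconstant polynomial, hence surjective onto ℂ. So e^{g(z)} takes every value in {e^w : w ∈ ℂ} = ℂ ∖ {0}. Adding 1 shifts the range to ℂ ∖ {1}. f omits exactly 1.

Omitted value: 1.


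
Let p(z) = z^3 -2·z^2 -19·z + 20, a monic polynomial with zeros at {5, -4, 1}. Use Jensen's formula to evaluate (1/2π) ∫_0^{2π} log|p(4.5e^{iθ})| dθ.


Zeros: -4, 1, 5; r = 4.5.
Inside |z| < r: -4, 1. Outside (|z| ≥ r): 5.
p(0) = 20, so log|p(0)| = log(20) = 2.9957.
Apply Jensen: I(r) = log|p(0)| + Σ_k log(r/|z_k|), summed over zeros inside |z| < r.
  log(r/|z_k|) for z_k = -4: log(4.5/4) = 0.1178
  log(r/|z_k|) for z_k = 1: log(4.5/1) = 1.5041
  Outside zeros (5) contribute nothing to the Jensen sum.
Sum over inside zeros: 1.6219.
I(r) = log|p(0)| + (inside sum) = 2.9957 + 1.6219 = 4.6176.
Note: since some zeros are outside |z| ≤ r, the simplified n·log(r) form does NOT apply — only the inside zeros contribute.

I(r) ≈ 4.6176.


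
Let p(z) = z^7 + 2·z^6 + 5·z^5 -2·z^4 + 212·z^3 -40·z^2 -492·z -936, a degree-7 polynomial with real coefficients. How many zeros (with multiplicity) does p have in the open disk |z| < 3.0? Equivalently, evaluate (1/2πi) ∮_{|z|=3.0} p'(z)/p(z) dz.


The zeros of p are: (-3 + 3i), (-3 - 3i), 2, (-1 + 1i), (-1 - 1i), (2 + 3i), (2 - 3i).
Their magnitudes are: 4.243, 4.243, 2, 1.414, 1.414, 3.606, 3.606.
Zeros with |z| < R = 3.0: 2, (-1 + 1i), (-1 - 1i).
Count = 3.
By the argument principle, (1/2πi) ∮_{|z|=R} p'(z)/p(z) dz equals exactly this count.

Number of zeros inside |z| < 3.0: 3.


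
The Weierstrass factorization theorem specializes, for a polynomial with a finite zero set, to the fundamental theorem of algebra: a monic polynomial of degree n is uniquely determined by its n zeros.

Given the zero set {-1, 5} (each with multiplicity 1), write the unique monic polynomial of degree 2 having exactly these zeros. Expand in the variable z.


The polynomial is p(z) = ∏_{α ∈ S} (z − α), where S = {-1, 5}.
Expanding the product yields: p(z) = z^2 -4·z -5.
The resulting polynomial has degree 2 and real coefficients as required.

p(z) = z^2 -4·z -5.


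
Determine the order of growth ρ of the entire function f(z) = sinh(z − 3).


sinh(w) is a linear combination of e^{iw} and e^{−iw} (or e^w, e^{−w} in the hyperbolic case), so |sinh(w)| ≤ e^{|w|}. With w = z − 3, |w| ≤ 1|z| + 3 = 1r + 3 on |z| = r, giving M(r) ≤ e^{1r + 3}, so ρ ≤ 1. On a suitable ray (z = it for sin/cos; z = t for sinh/cosh, t real → ∞), |sinh(z − 3)| grows like e^{1|t|}/2, so ρ ≥ 1. Hence ρ = 1.
Therefore ρ = 1.

Order ρ = 1.


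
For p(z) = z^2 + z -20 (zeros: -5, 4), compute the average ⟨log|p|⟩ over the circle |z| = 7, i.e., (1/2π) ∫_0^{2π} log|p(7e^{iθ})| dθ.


Zeros: -5, 4; r = 7.
Inside |z| < r: -5, 4. Outside (|z| ≥ r): ∅.
p(0) = -20, so log|p(0)| = log(20) = 2.9957.
Apply Jensen: I(r) = log|p(0)| + Σ_k log(r/|z_k|), summed over zeros inside |z| < r.
  log(r/|z_k|) for z_k = -5: log(7/5) = 0.3365
  log(r/|z_k|) for z_k = 4: log(7/4) = 0.5596
Sum over inside zeros: 0.8961.
I(r) = log|p(0)| + (inside sum) = 2.9957 + 0.8961 = 3.8918.
Closed form (all zeros inside, monic): I(r) = n·log(r) = 2·log(7) = 3.8918. ✓

I(r) ≈ 3.8918.


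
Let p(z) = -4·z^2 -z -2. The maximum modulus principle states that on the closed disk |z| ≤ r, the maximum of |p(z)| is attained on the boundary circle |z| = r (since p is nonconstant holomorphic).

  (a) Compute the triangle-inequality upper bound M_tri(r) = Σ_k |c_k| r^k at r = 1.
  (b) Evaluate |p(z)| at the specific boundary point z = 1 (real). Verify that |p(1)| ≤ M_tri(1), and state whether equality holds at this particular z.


Coefficients: c_0 = -2, c_1 = -1, c_2 = -4. Radius r = 1.
Part (a). Triangle bound: M_tri(r) = Σ_k |c_k| r^k
  = |-2|·1^0 + |-1|·1^1 + |-4|·1^2
  = 2 + 1 + 4 = 7.
This bounds M(r) := max_{|z|=r} |p(z)| from above; equality holds iff all terms c_k z^k can be made to align in phase at a single z on |z|=r.
Part (b). At z = 1 (real, on the circle |z| = r):
  p(1) = (-2)·1^0 + (-1)·1^1 + (-4)·1^2 = -7.
  |p(1)| = 7.
Since all nonzero coefficients share the same sign, |p(1)| = 7 = M_tri(1); the triangle bound is attained at z = 1, so in fact M(r) = 7.

M_tri(1) = 7; |p(1)| = 7; equality at z=1: yes.


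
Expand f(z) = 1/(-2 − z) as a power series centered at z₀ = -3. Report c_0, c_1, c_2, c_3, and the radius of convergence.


Let w = z − z₀, so z = z₀ + w.
Then -2 − z = -2 − (z₀ + w) = (-2 − z₀) − w = 1 − w.
f(z) = 1/(1 − w) = (1/(1)) · 1/(1 − w/(1)) = Σ_{n≥0} w^n / (1)^(n+1).
So c_n = 1/(1)^(n+1):
  c_0 = 1/(1)^1 = 1.
  c_1 = 1/(1)^2 = 1.
  c_2 = 1/(1)^3 = 1.
  c_3 = 1/(1)^4 = 1.
The series is valid for |w/d| < 1, i.e. |z − z₀| < |d|.
Radius of convergence: R = |-2 − z₀| = |1| = 1 (distance from z₀ to the singularity z = -2).

c_0 = 1, c_1 = 1, c_2 = 1, c_3 = 1; R = 1.


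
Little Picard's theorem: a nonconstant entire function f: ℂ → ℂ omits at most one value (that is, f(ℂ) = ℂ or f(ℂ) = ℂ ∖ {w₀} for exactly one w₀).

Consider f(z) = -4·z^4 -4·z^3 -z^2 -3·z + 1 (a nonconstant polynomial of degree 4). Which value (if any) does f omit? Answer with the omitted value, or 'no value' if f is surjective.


Little Picard bounds the complement of f(ℂ) to at most one point.
For every w ∈ ℂ, the equation p(z) − w = 0 is a nonconstant polynomial in z and hence has at least one root by the fundamental theorem of algebra. So p is surjective onto ℂ, omitting no value.

Omitted value: no value.


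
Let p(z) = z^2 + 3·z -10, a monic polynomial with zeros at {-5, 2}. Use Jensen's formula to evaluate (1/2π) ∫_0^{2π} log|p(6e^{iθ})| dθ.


Zeros: -5, 2; r = 6.
Inside |z| < r: -5, 2. Outside (|z| ≥ r): ∅.
p(0) = -10, so log|p(0)| = log(10) = 2.3026.
Apply Jensen: I(r) = log|p(0)| + Σ_k log(r/|z_k|), summed over zeros inside |z| < r.
  log(r/|z_k|) for z_k = -5: log(6/5) = 0.1823
  log(r/|z_k|) for z_k = 2: log(6/2) = 1.0986
Sum over inside zeros: 1.2809.
I(r) = log|p(0)| + (inside sum) = 2.3026 + 1.2809 = 3.5835.
Closed form (all zeros inside, monic): I(r) = n·log(r) = 2·log(6) = 3.5835. ✓

I(r) ≈ 3.5835.


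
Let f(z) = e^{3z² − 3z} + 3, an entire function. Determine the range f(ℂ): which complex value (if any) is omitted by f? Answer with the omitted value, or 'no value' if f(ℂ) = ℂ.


Little Picard bounds the complement of f(ℂ) to at most one point.
The exponent g(z) = 3z² − 3z is a nonconstant polynomial, hence surjective onto ℂ. So e^{g(z)} takes every value in {e^w : w ∈ ℂ} = ℂ ∖ {0}. Adding 3 shifts the range to ℂ ∖ {3}. f omits exactly 3.

Omitted value: 3.


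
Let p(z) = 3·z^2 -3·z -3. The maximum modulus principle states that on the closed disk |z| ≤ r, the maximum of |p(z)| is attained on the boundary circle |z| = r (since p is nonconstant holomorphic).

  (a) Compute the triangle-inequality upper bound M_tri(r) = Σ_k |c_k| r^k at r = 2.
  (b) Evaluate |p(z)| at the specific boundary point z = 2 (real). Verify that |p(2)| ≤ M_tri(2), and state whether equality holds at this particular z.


Coefficients: c_0 = -3, c_1 = -3, c_2 = 3. Radius r = 2.
Part (a). Triangle bound: M_tri(r) = Σ_k |c_k| r^k
  = |-3|·2^0 + |-3|·2^1 + |3|·2^2
  = 3 + 6 + 12 = 21.
This bounds M(r) := max_{|z|=r} |p(z)| from above; equality holds iff all terms c_k z^k can be made to align in phase at a single z on |z|=r.
Part (b). At z = 2 (real, on the circle |z| = r):
  p(2) = (-3)·2^0 + (-3)·2^1 + (3)·2^2 = 3.
  |p(2)| = 3.
Check: |p(2)| = 3 ≤ 21 = M_tri(2). ✓ Equality does not hold at z = 2 (the coefficients have mixed signs, so the terms do not all align in phase there).

M_tri(2) = 21; |p(2)| = 3; equality at z=2: no.


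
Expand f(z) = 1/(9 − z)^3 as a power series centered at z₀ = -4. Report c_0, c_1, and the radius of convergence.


Let w = z − z₀, so z = z₀ + w.
Then 9 − z = 9 − (z₀ + w) = (9 − z₀) − w = 13 − w.
f(z) = 1/(13 − w)^3 = (1/(13)^3) · (1 − w/(13))^{−3}.
By the binomial series (1−u)^{−3} = Σ_{n≥0} C(n+2, 2) u^n for |u|<1, with u = w/(13):
  c_n = C(n+2, 2) / (13)^(n+3).
  c_0 = 1/(13)^3 = 1/2197.
  c_1 = 3/(13)^4 = 3/28561.
The series is valid for |w/d| < 1, i.e. |z − z₀| < |d|.
Radius of convergence: R = |9 − z₀| = |13| = 13 (distance from z₀ to the singularity z = 9).

c_0 = 1/2197, c_1 = 3/28561; R = 13.


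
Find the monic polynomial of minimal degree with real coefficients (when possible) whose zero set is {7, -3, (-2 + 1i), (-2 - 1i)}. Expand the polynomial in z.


The polynomial is p(z) = ∏_{α ∈ S} (z − α), where S = {7, -3, (-2 + 1i), (-2 - 1i)}.
Expanding the product yields: p(z) = z^4 -32·z^2 -104·z -105.
Note conjugate pairs combine to real quadratics: (z − (-2+1i))(z − (-2−1i)) = z² + 4z + 5.
The resulting polynomial has degree 4 and real coefficients as required.

p(z) = z^4 -32·z^2 -104·z -105.


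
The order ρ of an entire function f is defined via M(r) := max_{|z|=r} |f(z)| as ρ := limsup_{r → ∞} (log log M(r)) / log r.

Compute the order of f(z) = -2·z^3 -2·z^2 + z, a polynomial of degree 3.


|f(z)| ≤ Σ|c_k|·r^k = O(r^3) as r → ∞. Polynomial growth is O(e^{r^ε}) for every ε > 0 (since r^3/e^{r^ε} → 0), so ρ ≤ ε for all ε > 0, i.e. ρ = 0. Every nonconstant polynomial has order 0.
Therefore ρ = 0.

Order ρ = 0.


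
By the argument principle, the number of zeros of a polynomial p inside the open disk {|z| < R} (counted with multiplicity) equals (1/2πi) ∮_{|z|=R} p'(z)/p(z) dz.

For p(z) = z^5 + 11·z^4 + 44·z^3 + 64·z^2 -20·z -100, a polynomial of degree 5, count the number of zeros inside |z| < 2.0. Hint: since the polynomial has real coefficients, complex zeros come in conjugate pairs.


The zeros of p are: (-3 + 1i), (-3 - 1i), (-3 + 1i), (-3 - 1i), 1.
Their magnitudes are: 3.162, 3.162, 3.162, 3.162, 1.
Zeros with |z| < R = 2.0: 1.
Count = 1.
By the argument principle, (1/2πi) ∮_{|z|=R} p'(z)/p(z) dz equals exactly this count.

Number of zeros inside |z| < 2.0: 1.


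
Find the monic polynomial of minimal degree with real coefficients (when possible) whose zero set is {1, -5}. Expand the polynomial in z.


The polynomial is p(z) = ∏_{α ∈ S} (z − α), where S = {1, -5}.
Expanding the product yields: p(z) = z^2 + 4·z -5.
The resulting polynomial has degree 2 and real coefficients as required.

p(z) = z^2 + 4·z -5.


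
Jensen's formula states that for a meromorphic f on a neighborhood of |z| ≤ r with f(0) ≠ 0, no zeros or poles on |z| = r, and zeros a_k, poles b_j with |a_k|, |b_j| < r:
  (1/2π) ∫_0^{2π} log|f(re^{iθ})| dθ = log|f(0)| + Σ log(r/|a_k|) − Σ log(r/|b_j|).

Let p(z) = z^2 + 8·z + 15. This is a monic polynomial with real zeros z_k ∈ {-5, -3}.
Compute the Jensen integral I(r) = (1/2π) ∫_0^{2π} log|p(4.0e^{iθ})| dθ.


Zeros: -5, -3; r = 4.0.
Inside |z| < r: -3. Outside (|z| ≥ r): -5.
p(0) = 15, so log|p(0)| = log(15) = 2.7081.
Apply Jensen: I(r) = log|p(0)| + Σ_k log(r/|z_k|), summed over zeros inside |z| < r.
  log(r/|z_k|) for z_k = -3: log(4.0/3) = 0.2877
  Outside zeros (-5) contribute nothing to the Jensen sum.
Sum over inside zeros: 0.2877.
I(r) = log|p(0)| + (inside sum) = 2.7081 + 0.2877 = 2.9957.
Note: since some zeros are outside |z| ≤ r, the simplified n·log(r) form does NOT apply — only the inside zeros contribute.

I(r) ≈ 2.9957.


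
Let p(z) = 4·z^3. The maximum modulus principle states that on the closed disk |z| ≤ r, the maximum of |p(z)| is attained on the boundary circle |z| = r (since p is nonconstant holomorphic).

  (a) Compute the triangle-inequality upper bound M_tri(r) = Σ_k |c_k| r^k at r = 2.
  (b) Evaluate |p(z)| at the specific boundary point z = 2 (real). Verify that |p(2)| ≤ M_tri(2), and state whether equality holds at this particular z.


Coefficients: c_0 = 0, c_1 = 0, c_2 = 0, c_3 = 4. Radius r = 2.
Part (a). Triangle bound: M_tri(r) = Σ_k |c_k| r^k
  = |0|·2^0 + |0|·2^1 + |0|·2^2 + |4|·2^3
  = 0 + 0 + 0 + 32 = 32.
This bounds M(r) := max_{|z|=r} |p(z)| from above; equality holds iff all terms c_k z^k can be made to align in phase at a single z on |z|=r.
Part (b). At z = 2 (real, on the circle |z| = r):
  p(2) = (0)·2^0 + (0)·2^1 + (0)·2^2 + (4)·2^3 = 32.
  |p(2)| = 32.
Since all nonzero coefficients share the same sign, |p(2)| = 32 = M_tri(2); the triangle bound is attained at z = 2, so in fact M(r) = 32.

M_tri(2) = 32; |p(2)| = 32; equality at z=2: yes.


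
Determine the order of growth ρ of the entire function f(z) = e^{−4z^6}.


|e^{−4z^6}| = e^{Re(-4·z^6) + 0} ≤ e^{4|z|^6 + 0} = e^{4r^6 + 0} on |z| = r, so ρ ≤ 6. Choosing z on |z|=r so that -4·z^6 is real positive (always possible by picking arg z appropriately) gives |f(z)| = e^{4r^6 + 0}, matching the bound. The additive constant 0 does not affect log log M(r) ~ 6·log r. Hence ρ = 6.
Therefore ρ = 6.

Order ρ = 6.


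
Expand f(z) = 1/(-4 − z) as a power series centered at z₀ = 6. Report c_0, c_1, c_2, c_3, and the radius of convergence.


Let w = z − z₀, so z = z₀ + w.
Then -4 − z = -4 − (z₀ + w) = (-4 − z₀) − w = -10 − w.
f(z) = 1/(-10 − w) = (1/(-10)) · 1/(1 − w/(-10)) = Σ_{n≥0} w^n / (-10)^(n+1).
So c_n = 1/(-10)^(n+1):
  c_0 = 1/(-10)^1 = -1/10.
  c_1 = 1/(-10)^2 = 1/100.
  c_2 = 1/(-10)^3 = -1/1000.
  c_3 = 1/(-10)^4 = 1/10000.
The series is valid for |w/d| < 1, i.e. |z − z₀| < |d|.
Radius of convergence: R = |-4 − z₀| = |-10| = 10 (distance from z₀ to the singularity z = -4).

c_0 = -1/10, c_1 = 1/100, c_2 = -1/1000, c_3 = 1/10000; R = 10.


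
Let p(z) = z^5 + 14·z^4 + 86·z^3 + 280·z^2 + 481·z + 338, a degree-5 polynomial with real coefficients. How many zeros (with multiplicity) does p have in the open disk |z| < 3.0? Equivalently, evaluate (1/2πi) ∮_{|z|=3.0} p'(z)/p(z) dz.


The zeros of p are: (-3 + 2i), (-3 - 2i), (-3 + 2i), (-3 - 2i), -2.
Their magnitudes are: 3.606, 3.606, 3.606, 3.606, 2.
Zeros with |z| < R = 3.0: -2.
Count = 1.
By the argument principle, (1/2πi) ∮_{|z|=R} p'(z)/p(z) dz equals exactly this count.

Number of zeros inside |z| < 3.0: 1.


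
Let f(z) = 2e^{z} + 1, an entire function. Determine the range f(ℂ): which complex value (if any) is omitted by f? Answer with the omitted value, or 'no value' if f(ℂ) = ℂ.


Little Picard bounds the complement of f(ℂ) to at most one point.
e^{z} is never zero on ℂ, so 2·e^{z} takes every value in ℂ ∖ {0}. Adding 1 shifts the range to ℂ ∖ {1}. Thus f omits exactly the value 1.

Omitted value: 1.


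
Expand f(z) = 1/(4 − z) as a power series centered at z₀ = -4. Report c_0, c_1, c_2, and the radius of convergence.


Let w = z − z₀, so z = z₀ + w.
Then 4 − z = 4 − (z₀ + w) = (4 − z₀) − w = 8 − w.
f(z) = 1/(8 − w) = (1/(8)) · 1/(1 − w/(8)) = Σ_{n≥0} w^n / (8)^(n+1).
So c_n = 1/(8)^(n+1):
  c_0 = 1/(8)^1 = 1/8.
  c_1 = 1/(8)^2 = 1/64.
  c_2 = 1/(8)^3 = 1/512.
The series is valid for |w/d| < 1, i.e. |z − z₀| < |d|.
Radius of convergence: R = |4 − z₀| = |8| = 8 (distance from z₀ to the singularity z = 4).

c_0 = 1/8, c_1 = 1/64, c_2 = 1/512; R = 8.


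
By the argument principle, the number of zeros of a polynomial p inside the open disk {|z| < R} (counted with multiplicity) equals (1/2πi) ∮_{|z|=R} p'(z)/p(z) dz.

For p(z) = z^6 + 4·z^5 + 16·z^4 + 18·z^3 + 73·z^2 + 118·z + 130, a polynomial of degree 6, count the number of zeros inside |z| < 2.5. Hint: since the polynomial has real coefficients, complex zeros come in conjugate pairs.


The zeros of p are: (-1 + 1i), (-1 - 1i), (-2 + 3i), (-2 - 3i), (1 + 2i), (1 - 2i).
Their magnitudes are: 1.414, 1.414, 3.606, 3.606, 2.236, 2.236.
Zeros with |z| < R = 2.5: (-1 + 1i), (-1 - 1i), (1 + 2i), (1 - 2i).
Count = 4.
By the argument principle, (1/2πi) ∮_{|z|=R} p'(z)/p(z) dz equals exactly this count.

Number of zeros inside |z| < 2.5: 4.


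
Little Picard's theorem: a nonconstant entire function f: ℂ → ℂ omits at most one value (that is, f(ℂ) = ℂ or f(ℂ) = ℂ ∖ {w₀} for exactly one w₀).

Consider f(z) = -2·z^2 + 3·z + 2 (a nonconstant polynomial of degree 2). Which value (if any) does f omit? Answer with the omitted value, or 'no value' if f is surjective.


Little Picard bounds the complement of f(ℂ) to at most one point.
For every w ∈ ℂ, the equation p(z) − w = 0 is a nonconstant polynomial in z and hence has at least one root by the fundamental theorem of algebra. So p is surjective onto ℂ, omitting no value.

Omitted value: no value.


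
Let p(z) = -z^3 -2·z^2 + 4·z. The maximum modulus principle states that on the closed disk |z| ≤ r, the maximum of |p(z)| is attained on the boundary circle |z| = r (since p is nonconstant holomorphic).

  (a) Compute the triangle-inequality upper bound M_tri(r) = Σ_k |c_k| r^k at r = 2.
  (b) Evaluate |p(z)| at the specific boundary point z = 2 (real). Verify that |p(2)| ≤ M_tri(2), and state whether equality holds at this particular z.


Coefficients: c_0 = 0, c_1 = 4, c_2 = -2, c_3 = -1. Radius r = 2.
Part (a). Triangle bound: M_tri(r) = Σ_k |c_k| r^k
  = |0|·2^0 + |4|·2^1 + |-2|·2^2 + |-1|·2^3
  = 0 + 8 + 8 + 8 = 24.
This bounds M(r) := max_{|z|=r} |p(z)| from above; equality holds iff all terms c_k z^k can be made to align in phase at a single z on |z|=r.
Part (b). At z = 2 (real, on the circle |z| = r):
  p(2) = (0)·2^0 + (4)·2^1 + (-2)·2^2 + (-1)·2^3 = -8.
  |p(2)| = 8.
Check: |p(2)| = 8 ≤ 24 = M_tri(2). ✓ Equality does not hold at z = 2 (the coefficients have mixed signs, so the terms do not all align in phase there).

M_tri(2) = 24; |p(2)| = 8; equality at z=2: no.


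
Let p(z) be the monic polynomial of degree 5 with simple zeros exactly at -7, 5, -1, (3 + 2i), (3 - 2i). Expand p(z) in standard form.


The polynomial is p(z) = ∏_{α ∈ S} (z − α), where S = {-7, 5, -1, (3 + 2i), (3 - 2i)}.
Expanding the product yields: p(z) = z^5 -3·z^4 -38·z^3 + 202·z^2 -219·z -455.
Note conjugate pairs combine to real quadratics: (z − (3+2i))(z − (3−2i)) = z² − 6z + 13.
The resulting polynomial has degree 5 and real coefficients as required.

p(z) = z^5 -3·z^4 -38·z^3 + 202·z^2 -219·z -455.


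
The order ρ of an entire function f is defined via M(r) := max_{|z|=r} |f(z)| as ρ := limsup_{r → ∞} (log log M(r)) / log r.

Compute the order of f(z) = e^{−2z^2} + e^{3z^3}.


Each summand is entire of order 2 and 3 respectively (as in the single-exponential case). The order of a sum is at most the max of the orders, so ρ ≤ 3. For the lower bound: on |z|=r choose arg z so that 3z^3 is real positive; then |e^{3z^3}| = e^{3r^3} while |e^{-2z^2}| ≤ e^{2r^2} = o(e^{3r^3}). So |f| ≥ e^{3r^3}(1 − o(1)) and ρ ≥ 3. Hence ρ = max(2, 3) = 3.
Therefore ρ = 3.

Order ρ = 3.


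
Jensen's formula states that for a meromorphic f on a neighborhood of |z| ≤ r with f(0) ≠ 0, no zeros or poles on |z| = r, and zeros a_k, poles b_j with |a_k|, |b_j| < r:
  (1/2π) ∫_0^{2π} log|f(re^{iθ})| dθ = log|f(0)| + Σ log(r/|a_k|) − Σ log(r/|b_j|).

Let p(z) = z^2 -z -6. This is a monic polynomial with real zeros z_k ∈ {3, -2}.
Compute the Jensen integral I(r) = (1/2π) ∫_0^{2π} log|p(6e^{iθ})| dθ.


Zeros: -2, 3; r = 6.
Inside |z| < r: -2, 3. Outside (|z| ≥ r): ∅.
p(0) = -6, so log|p(0)| = log(6) = 1.7918.
Apply Jensen: I(r) = log|p(0)| + Σ_k log(r/|z_k|), summed over zeros inside |z| < r.
  log(r/|z_k|) for z_k = 3: log(6/3) = 0.6931
  log(r/|z_k|) for z_k = -2: log(6/2) = 1.0986
Sum over inside zeros: 1.7918.
I(r) = log|p(0)| + (inside sum) = 1.7918 + 1.7918 = 3.5835.
Closed form (all zeros inside, monic): I(r) = n·log(r) = 2·log(6) = 3.5835. ✓

I(r) ≈ 3.5835.


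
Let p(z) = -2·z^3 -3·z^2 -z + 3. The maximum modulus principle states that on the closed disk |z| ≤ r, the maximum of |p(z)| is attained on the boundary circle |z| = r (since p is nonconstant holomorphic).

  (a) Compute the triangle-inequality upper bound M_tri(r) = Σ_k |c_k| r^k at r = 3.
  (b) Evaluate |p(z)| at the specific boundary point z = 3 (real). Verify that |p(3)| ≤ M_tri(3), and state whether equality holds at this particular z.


Coefficients: c_0 = 3, c_1 = -1, c_2 = -3, c_3 = -2. Radius r = 3.
Part (a). Triangle bound: M_tri(r) = Σ_k |c_k| r^k
  = |3|·3^0 + |-1|·3^1 + |-3|·3^2 + |-2|·3^3
  = 3 + 3 + 27 + 54 = 87.
This bounds M(r) := max_{|z|=r} |p(z)| from above; equality holds iff all terms c_k z^k can be made to align in phase at a single z on |z|=r.
Part (b). At z = 3 (real, on the circle |z| = r):
  p(3) = (3)·3^0 + (-1)·3^1 + (-3)·3^2 + (-2)·3^3 = -81.
  |p(3)| = 81.
Check: |p(3)| = 81 ≤ 87 = M_tri(3). ✓ Equality does not hold at z = 3 (the coefficients have mixed signs, so the terms do not all align in phase there).

M_tri(3) = 87; |p(3)| = 81; equality at z=3: no.


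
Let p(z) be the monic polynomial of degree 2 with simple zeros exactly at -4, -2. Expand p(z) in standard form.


The polynomial is p(z) = ∏_{α ∈ S} (z − α), where S = {-4, -2}.
Expanding the product yields: p(z) = z^2 + 6·z + 8.
The resulting polynomial has degree 2 and real coefficients as required.

p(z) = z^2 + 6·z + 8.


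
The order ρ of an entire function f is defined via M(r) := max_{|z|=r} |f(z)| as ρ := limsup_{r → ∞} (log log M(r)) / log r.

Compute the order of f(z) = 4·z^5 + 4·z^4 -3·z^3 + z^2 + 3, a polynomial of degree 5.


|f(z)| ≤ Σ|c_k|·r^k = O(r^5) as r → ∞. Polynomial growth is O(e^{r^ε}) for every ε > 0 (since r^5/e^{r^ε} → 0), so ρ ≤ ε for all ε > 0, i.e. ρ = 0. Every nonconstant polynomial has order 0.
Therefore ρ = 0.

Order ρ = 0.


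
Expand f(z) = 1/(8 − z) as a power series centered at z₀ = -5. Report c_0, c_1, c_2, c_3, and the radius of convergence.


Let w = z − z₀, so z = z₀ + w.
Then 8 − z = 8 − (z₀ + w) = (8 − z₀) − w = 13 − w.
f(z) = 1/(13 − w) = (1/(13)) · 1/(1 − w/(13)) = Σ_{n≥0} w^n / (13)^(n+1).
So c_n = 1/(13)^(n+1):
  c_0 = 1/(13)^1 = 1/13.
  c_1 = 1/(13)^2 = 1/169.
  c_2 = 1/(13)^3 = 1/2197.
  c_3 = 1/(13)^4 = 1/28561.
The series is valid for |w/d| < 1, i.e. |z − z₀| < |d|.
Radius of convergence: R = |8 − z₀| = |13| = 13 (distance from z₀ to the singularity z = 8).

c_0 = 1/13, c_1 = 1/169, c_2 = 1/2197, c_3 = 1/28561; R = 13.


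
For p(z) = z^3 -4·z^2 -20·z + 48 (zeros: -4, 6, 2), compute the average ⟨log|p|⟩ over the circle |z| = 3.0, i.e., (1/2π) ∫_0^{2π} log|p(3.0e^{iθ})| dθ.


Zeros: -4, 2, 6; r = 3.0.
Inside |z| < r: 2. Outside (|z| ≥ r): -4, 6.
p(0) = 48, so log|p(0)| = log(48) = 3.8712.
Apply Jensen: I(r) = log|p(0)| + Σ_k log(r/|z_k|), summed over zeros inside |z| < r.
  log(r/|z_k|) for z_k = 2: log(3.0/2) = 0.4055
  Outside zeros (-4, 6) contribute nothing to the Jensen sum.
Sum over inside zeros: 0.4055.
I(r) = log|p(0)| + (inside sum) = 3.8712 + 0.4055 = 4.2767.
Note: since some zeros are outside |z| ≤ r, the simplified n·log(r) form does NOT apply — only the inside zeros contribute.

I(r) ≈ 4.2767.


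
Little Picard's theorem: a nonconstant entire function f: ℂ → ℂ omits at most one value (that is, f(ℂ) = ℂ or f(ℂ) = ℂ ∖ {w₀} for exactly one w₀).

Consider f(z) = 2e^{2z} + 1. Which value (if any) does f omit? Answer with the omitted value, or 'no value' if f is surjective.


Little Picard bounds the complement of f(ℂ) to at most one point.
e^{2z} is never zero on ℂ, so 2·e^{2z} takes every value in ℂ ∖ {0}. Adding 1 shifts the range to ℂ ∖ {1}. Thus f omits exactly the value 1.

Omitted value: 1.


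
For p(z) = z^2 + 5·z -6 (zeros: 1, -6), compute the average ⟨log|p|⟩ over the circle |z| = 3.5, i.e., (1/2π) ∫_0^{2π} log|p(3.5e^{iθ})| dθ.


Zeros: -6, 1; r = 3.5.
Inside |z| < r: 1. Outside (|z| ≥ r): -6.
p(0) = -6, so log|p(0)| = log(6) = 1.7918.
Apply Jensen: I(r) = log|p(0)| + Σ_k log(r/|z_k|), summed over zeros inside |z| < r.
  log(r/|z_k|) for z_k = 1: log(3.5/1) = 1.2528
  Outside zeros (-6) contribute nothing to the Jensen sum.
Sum over inside zeros: 1.2528.
I(r) = log|p(0)| + (inside sum) = 1.7918 + 1.2528 = 3.0445.
Note: since some zeros are outside |z| ≤ r, the simplified n·log(r) form does NOT apply — only the inside zeros contribute.

I(r) ≈ 3.0445.


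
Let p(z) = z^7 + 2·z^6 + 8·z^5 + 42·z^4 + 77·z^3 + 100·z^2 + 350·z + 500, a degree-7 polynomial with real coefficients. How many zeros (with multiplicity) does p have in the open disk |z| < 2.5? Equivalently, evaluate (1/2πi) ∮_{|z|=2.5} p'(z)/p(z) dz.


The zeros of p are: (1 + 3i), (1 - 3i), (-2 + 1i), (-2 - 1i), -2, (1 + 2i), (1 - 2i).
Their magnitudes are: 3.162, 3.162, 2.236, 2.236, 2, 2.236, 2.236.
Zeros with |z| < R = 2.5: (-2 + 1i), (-2 - 1i), -2, (1 + 2i), (1 - 2i).
Count = 5.
By the argument principle, (1/2πi) ∮_{|z|=R} p'(z)/p(z) dz equals exactly this count.

Number of zeros inside |z| < 2.5: 5.


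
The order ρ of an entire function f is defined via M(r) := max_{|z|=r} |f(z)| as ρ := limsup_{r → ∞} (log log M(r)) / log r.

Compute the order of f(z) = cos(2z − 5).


cos(w) is a linear combination of e^{iw} and e^{−iw} (or e^w, e^{−w} in the hyperbolic case), so |cos(w)| ≤ e^{|w|}. With w = 2z − 5, |w| ≤ 2|z| + 5 = 2r + 5 on |z| = r, giving M(r) ≤ e^{2r + 5}, so ρ ≤ 1. On a suitable ray (z = it for sin/cos; z = t for sinh/cosh, t real → ∞), |cos(2z − 5)| grows like e^{2|t|}/2, so ρ ≥ 1. Hence ρ = 1.
Therefore ρ = 1.

Order ρ = 1.
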